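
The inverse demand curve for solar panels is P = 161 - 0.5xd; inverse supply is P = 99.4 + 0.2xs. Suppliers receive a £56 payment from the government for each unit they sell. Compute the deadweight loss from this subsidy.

Deadweight loss = £2240

Pre-subsidy: 161 - 0.5x = 99.4 + 0.2x gives x* = 88 and P* = 117.
With the subsidy, sellers receive Ps = Pb + 56 for each unit, where Pb is the price buyers pay.
On the curves, Pb = 161 - 0.5x and Ps = 99.4 + 0.2x; the wedge Ps − Pb = 56 gives 99.4 + 0.2x − (161 - 0.5x) = 56, so x' = 168.
Then Pb = 161 − 0.5·168 = 77 and Ps = 99.4 + 0.2·168 = 133.
The subsidy expands output by 168 − 88 = 80 past the efficient level; on those units the gap between marginal cost and willingness to pay runs from 0 up to 56.
DWL = ½ × 56 × 80 = 2240.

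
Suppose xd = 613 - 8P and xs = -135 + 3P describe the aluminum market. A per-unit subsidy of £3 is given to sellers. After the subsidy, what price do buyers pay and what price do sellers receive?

Pre-subsidy: 613 - 8P = -135 + 3P gives P* = 68, x* = 69.
With the subsidy, sellers receive Ps = Pb + 3 for each unit, where Pb is the price buyers pay.
Supply in terms of Pb becomes xs = -135 + 3(Pb + 3) = -126 + 3Pb. Setting this equal to demand: 613 - 8Pb = -126 + 3Pb, so Pb = 739/11.
Sellers receive Ps = 739/11 + 3 = 772/11; x' = 613 − 8·(739/11) = 831/11.

Buyers pay 739/11; sellers receive 772/11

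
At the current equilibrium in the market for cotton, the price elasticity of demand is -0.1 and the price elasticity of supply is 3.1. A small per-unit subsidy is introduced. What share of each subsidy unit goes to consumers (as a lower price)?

Consumer share = 0.96875

For a small subsidy around the equilibrium, the benefit split depends on the relative slopes, which at a point are proportional to the elasticities.
Buyer share = εs/(εs + |εd|) = 3.1/(3.1 + 0.1) = 0.96875; seller share = |εd|/(εs + |εd|) = 0.03125.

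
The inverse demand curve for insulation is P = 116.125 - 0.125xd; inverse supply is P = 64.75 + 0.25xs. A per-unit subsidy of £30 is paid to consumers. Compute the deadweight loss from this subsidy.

Deadweight loss = £1200

Pre-subsidy: 116.125 - 0.125x = 64.75 + 0.25x gives x* = 137 and P* = 99.
With the rebate, buyers effectively pay Pb = Ps − 30, where Ps is the price sellers receive.
On the curves, Pb = 116.125 - 0.125x and Ps = 64.75 + 0.25x; the wedge Ps − Pb = 30 gives 64.75 + 0.25x − (116.125 - 0.125x) = 30, so x' = 217.
Then Pb = 116.125 − 0.125·217 = 89 and Ps = 64.75 + 0.25·217 = 119.
The subsidy expands output by 217 − 137 = 80 past the efficient level; on those units the gap between marginal cost and willingness to pay runs from 0 up to 30.
DWL = ½ × 30 × 80 = 1200.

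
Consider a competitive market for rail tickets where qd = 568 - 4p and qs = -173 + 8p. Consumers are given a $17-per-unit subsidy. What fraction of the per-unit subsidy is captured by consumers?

Pre-subsidy: 568 - 4p = -173 + 8p gives p* = 61.75, q* = 321.
With the rebate, buyers effectively pay pb = ps − 17, where ps is the price sellers receive.
Demand in terms of ps becomes qd = 568 − 4(ps − 17) = 636 - 4ps. Setting this equal to supply: 636 - 4ps = -173 + 8ps, so ps = 809/12.
Buyers pay pb = 809/12 − 17 = 605/12; q' = -173 + 8·(809/12) = 1099/3.
Buyers' price falls by p* − pb = 61.75 − 605/12 = 34/3; sellers' price rises by ps − p* = 809/12 − 61.75 = 17/3.
So consumers capture (34/3)/17 = 2/3 of each unit of subsidy.

Consumer share = 2/3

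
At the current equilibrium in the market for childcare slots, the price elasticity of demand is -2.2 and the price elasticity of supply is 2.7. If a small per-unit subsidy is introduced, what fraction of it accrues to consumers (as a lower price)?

Consumer share = 27/49

For a small subsidy around the equilibrium, the benefit split depends on the relative slopes, which at a point are proportional to the elasticities.
Buyer share = εs/(εs + |εd|) = 2.7/(2.7 + 2.2) = 27/49; seller share = |εd|/(εs + |εd|) = 22/49.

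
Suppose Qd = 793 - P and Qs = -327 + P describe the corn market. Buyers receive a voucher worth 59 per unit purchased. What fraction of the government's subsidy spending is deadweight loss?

Pre-subsidy: 793 - P = -327 + P gives P* = 560, Q* = 233.
With the rebate, buyers effectively pay Pb = Ps − 59, where Ps is the price sellers receive.
Demand in terms of Ps becomes Qd = 793 − 1(Ps − 59) = 852 - Ps. Setting this equal to supply: 852 - Ps = -327 + Ps, so Ps = 589.5.
Buyers pay Pb = 589.5 − 59 = 530.5; Q' = -327 + 1·589.5 = 262.5.
ΔCS = ½(233 + 262.5)(560 − 530.5) = 7308.625; ΔPS = ½(233 + 262.5)(589.5 − 560) = 7308.625.
Government spending = 59 × 262.5 = 15487.5.
DWL = ½ × 59 × (262.5 − 233) = 870.25; fraction = 870.25 / 15487.5 = 59/1050.

DWL / government spending = 59/1050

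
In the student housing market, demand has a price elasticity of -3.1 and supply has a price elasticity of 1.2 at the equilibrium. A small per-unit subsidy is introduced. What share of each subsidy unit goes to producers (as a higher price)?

Producer share = 31/43

For a small subsidy around the equilibrium, the benefit split depends on the relative slopes, which at a point are proportional to the elasticities.
Buyer share = εs/(εs + |εd|) = 1.2/(1.2 + 3.1) = 12/43; seller share = |εd|/(εs + |εd|) = 31/43.
So producers capture 31/43 of the subsidy.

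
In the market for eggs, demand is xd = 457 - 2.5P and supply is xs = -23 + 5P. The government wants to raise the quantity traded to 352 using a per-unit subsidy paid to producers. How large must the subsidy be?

Required subsidy s = 33 per unit

At x = 352, invert demand for the buyer price: Pb = (457 − 352)/2.5 = 42; invert supply for the seller price: Ps = (352 − (-23))/5 = 75.
The subsidy must fill the gap: s = Ps − Pb = 75 − 42 = 33.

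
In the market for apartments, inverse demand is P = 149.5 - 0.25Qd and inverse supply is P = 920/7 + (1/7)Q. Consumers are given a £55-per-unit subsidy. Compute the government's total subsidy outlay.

Pre-subsidy: 149.5 - 0.25Q = 920/7 + (1/7)Q gives Q* = 46 and P* = 138.
With the rebate, buyers effectively pay Pb = Ps − 55, where Ps is the price sellers receive.
On the curves, Pb = 149.5 - 0.25Q and Ps = 920/7 + (1/7)Q; the wedge Ps − Pb = 55 gives 920/7 + (1/7)Q − (149.5 - 0.25Q) = 55, so Q' = 186.
Then Pb = 149.5 − 0.25·186 = 103 and Ps = 920/7 + (1/7)·186 = 158.
Government outlay = subsidy × quantity = 55 × 186 = 10230.

Government cost = £10230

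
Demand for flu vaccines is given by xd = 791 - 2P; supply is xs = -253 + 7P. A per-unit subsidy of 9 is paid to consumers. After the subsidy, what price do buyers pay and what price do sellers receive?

Buyers pay 109; sellers receive 118

Pre-subsidy: 791 - 2P = -253 + 7P gives P* = 116, x* = 559.
With the rebate, buyers effectively pay Pb = Ps − 9, where Ps is the price sellers receive.
Demand in terms of Ps becomes xd = 791 − 2(Ps − 9) = 809 - 2Ps. Setting this equal to supply: 809 - 2Ps = -253 + 7Ps, so Ps = 118.
Buyers pay Pb = 118 − 9 = 109; x' = -253 + 7·118 = 573.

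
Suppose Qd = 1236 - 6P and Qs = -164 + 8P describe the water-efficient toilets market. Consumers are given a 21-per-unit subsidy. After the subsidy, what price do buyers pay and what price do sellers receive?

Pre-subsidy: 1236 - 6P = -164 + 8P gives P* = 100, Q* = 636.
With the rebate, buyers effectively pay Pb = Ps − 21, where Ps is the price sellers receive.
Demand in terms of Ps becomes Qd = 1236 − 6(Ps − 21) = 1362 - 6Ps. Setting this equal to supply: 1362 - 6Ps = -164 + 8Ps, so Ps = 109.
Buyers pay Pb = 109 − 21 = 88; Q' = -164 + 8·109 = 708.

Buyers pay 88; sellers receive 109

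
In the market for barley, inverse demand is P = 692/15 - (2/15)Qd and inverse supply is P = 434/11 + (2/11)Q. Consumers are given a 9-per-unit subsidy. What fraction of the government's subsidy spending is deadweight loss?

Pre-subsidy: 692/15 - (2/15)Q = 434/11 + (2/11)Q gives Q* = 551/26 and P* = 563/13.
With the rebate, buyers effectively pay Pb = Ps − 9, where Ps is the price sellers receive.
On the curves, Pb = 692/15 - (2/15)Q and Ps = 434/11 + (2/11)Q; the wedge Ps − Pb = 9 gives 434/11 + (2/11)Q − (692/15 - (2/15)Q) = 9, so Q' = 49.75.
Then Pb = 692/15 − (2/15)·49.75 = 39.5 and Ps = 434/11 + (2/11)·49.75 = 48.5.
ΔCS = ½(551/26 + 49.75)(563/13 − 39.5) = 365211/2704; ΔPS = ½(551/26 + 49.75)(48.5 − 563/13) = 498015/2704.
Government spending = 9 × 49.75 = 447.75.
DWL = ½ × 9 × (49.75 − 551/26) = 13365/104; fraction = (13365/104) / 447.75 = 1485/5174.

DWL / government spending = 1485/5174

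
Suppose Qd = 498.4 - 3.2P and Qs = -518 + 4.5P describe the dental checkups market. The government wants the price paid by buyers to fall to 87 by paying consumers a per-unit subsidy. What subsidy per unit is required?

At a buyer price of 87, quantity demanded is 498.4 − 3.2·87 = 220.
Sellers supply 220 only when they receive Ps with -518 + 4.5·Ps = 220, i.e. Ps = 164.
s = Ps − Pb = 164 − 87 = 77.

Required subsidy s = 77 per unit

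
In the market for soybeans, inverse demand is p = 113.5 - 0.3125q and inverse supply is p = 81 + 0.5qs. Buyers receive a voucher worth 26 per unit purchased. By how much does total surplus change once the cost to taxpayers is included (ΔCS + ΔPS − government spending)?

Net change in total surplus = -416

Pre-subsidy: 113.5 - 0.3125q = 81 + 0.5q gives q* = 40 and p* = 101.
With the rebate, buyers effectively pay pb = ps − 26, where ps is the price sellers receive.
On the curves, pb = 113.5 - 0.3125q and ps = 81 + 0.5q; the wedge ps − pb = 26 gives 81 + 0.5q − (113.5 - 0.3125q) = 26, so q' = 72.
Then pb = 113.5 − 0.3125·72 = 91 and ps = 81 + 0.5·72 = 117.
ΔCS = ½(40 + 72)(101 − 91) = 560; ΔPS = ½(40 + 72)(117 − 101) = 896.
Government spending = 26 × 72 = 1872.
Net change = 560 + 896 − 1872 = -416. The loss equals the DWL triangle ½·26·32.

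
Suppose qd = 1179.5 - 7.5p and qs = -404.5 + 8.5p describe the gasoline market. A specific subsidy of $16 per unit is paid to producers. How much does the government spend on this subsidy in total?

Government cost = $8012

Pre-subsidy: 1179.5 - 7.5p = -404.5 + 8.5p gives p* = 99, q* = 437.
With the subsidy, sellers receive ps = pb + 16 for each unit, where pb is the price buyers pay.
Supply in terms of pb becomes qs = -404.5 + 8.5(pb + 16) = -268.5 + 8.5pb. Setting this equal to demand: 1179.5 - 7.5pb = -268.5 + 8.5pb, so pb = 90.5.
Sellers receive ps = 90.5 + 16 = 106.5; q' = 1179.5 − 7.5·90.5 = 500.75.
Government outlay = subsidy × quantity = 16 × 500.75 = 8012.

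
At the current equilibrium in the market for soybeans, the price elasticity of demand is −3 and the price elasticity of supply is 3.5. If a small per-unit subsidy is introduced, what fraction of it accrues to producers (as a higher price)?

Producer share = 6/13

For a small subsidy around the equilibrium, the benefit split depends on the relative slopes, which at a point are proportional to the elasticities.
Buyer share = εs/(εs + |εd|) = 3.5/(3.5 + 3) = 7/13; seller share = |εd|/(εs + |εd|) = 6/13.
So producers capture 6/13 of the subsidy.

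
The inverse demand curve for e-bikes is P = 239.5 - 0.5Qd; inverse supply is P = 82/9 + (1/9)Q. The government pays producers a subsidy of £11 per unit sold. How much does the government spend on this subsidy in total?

Pre-subsidy: 239.5 - 0.5Q = 82/9 + (1/9)Q gives Q* = 377 and P* = 51.
With the subsidy, sellers receive Ps = Pb + 11 for each unit, where Pb is the price buyers pay.
On the curves, Pb = 239.5 - 0.5Q and Ps = 82/9 + (1/9)Q; the wedge Ps − Pb = 11 gives 82/9 + (1/9)Q − (239.5 - 0.5Q) = 11, so Q' = 395.
Then Pb = 239.5 − 0.5·395 = 42 and Ps = 82/9 + (1/9)·395 = 53.
Government outlay = subsidy × quantity = 11 × 395 = 4345.

Government cost = £4345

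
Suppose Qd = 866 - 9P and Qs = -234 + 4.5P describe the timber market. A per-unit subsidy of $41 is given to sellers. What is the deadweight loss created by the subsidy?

Deadweight loss = $2521.5

Pre-subsidy: 866 - 9P = -234 + 4.5P gives P* = 2200/27, Q* = 398/3.
With the subsidy, sellers receive Ps = Pb + 41 for each unit, where Pb is the price buyers pay.
Supply in terms of Pb becomes Qs = -234 + 4.5(Pb + 41) = -49.5 + 4.5Pb. Setting this equal to demand: 866 - 9Pb = -49.5 + 4.5Pb, so Pb = 1831/27.
Sellers receive Ps = 1831/27 + 41 = 2938/27; Q' = 866 − 9·(1831/27) = 767/3.
The subsidy expands output by 767/3 − 398/3 = 123 past the efficient level; on those units the gap between marginal cost and willingness to pay runs from 0 up to 41.
DWL = ½ × 41 × 123 = 2521.5.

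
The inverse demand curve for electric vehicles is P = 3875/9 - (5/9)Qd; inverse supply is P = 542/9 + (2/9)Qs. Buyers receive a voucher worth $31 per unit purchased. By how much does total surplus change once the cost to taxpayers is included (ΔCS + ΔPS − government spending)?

Pre-subsidy: 3875/9 - (5/9)Q = 542/9 + (2/9)Q gives Q* = 3333/7 and P* = 10460/63.
With the rebate, buyers effectively pay Pb = Ps − 31, where Ps is the price sellers receive.
On the curves, Pb = 3875/9 - (5/9)Q and Ps = 542/9 + (2/9)Q; the wedge Ps − Pb = 31 gives 542/9 + (2/9)Q − (3875/9 - (5/9)Q) = 31, so Q' = 516.
Then Pb = 3875/9 − (5/9)·516 = 1295/9 and Ps = 542/9 + (2/9)·516 = 1574/9.
ΔCS = ½(3333/7 + 516)(10460/63 − 1295/9) = 1076475/98; ΔPS = ½(3333/7 + 516)(1574/9 − 10460/63) = 215295/49.
Government spending = 31 × 516 = 15996.
Net change = 1076475/98 + 215295/49 − 15996 = -8649/14. The loss equals the DWL triangle ½·31·279/7.

Net change in total surplus = -8649/14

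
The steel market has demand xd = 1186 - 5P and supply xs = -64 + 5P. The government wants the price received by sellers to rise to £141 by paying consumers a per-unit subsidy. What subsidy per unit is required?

At a seller price of 141, quantity supplied is -64 + 5·141 = 641.
Buyers absorb 641 only when they pay Pb with 1186 − 5·Pb = 641, i.e. Pb = 109.
s = Ps − Pb = 141 − 109 = 32.

Required subsidy s = £32 per unit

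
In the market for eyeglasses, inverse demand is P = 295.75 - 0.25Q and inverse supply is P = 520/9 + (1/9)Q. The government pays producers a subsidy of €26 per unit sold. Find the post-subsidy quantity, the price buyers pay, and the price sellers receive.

Pre-subsidy: 295.75 - 0.25Q = 520/9 + (1/9)Q gives Q* = 659 and P* = 131.
With the subsidy, sellers receive Ps = Pb + 26 for each unit, where Pb is the price buyers pay.
On the curves, Pb = 295.75 - 0.25Q and Ps = 520/9 + (1/9)Q; the wedge Ps − Pb = 26 gives 520/9 + (1/9)Q − (295.75 - 0.25Q) = 26, so Q' = 731.
Then Pb = 295.75 − 0.25·731 = 113 and Ps = 520/9 + (1/9)·731 = 139.

Q' = 731; buyers pay €113; sellers receive €139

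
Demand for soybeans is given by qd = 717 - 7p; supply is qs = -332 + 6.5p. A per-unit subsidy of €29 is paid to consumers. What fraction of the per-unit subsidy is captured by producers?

Pre-subsidy: 717 - 7p = -332 + 6.5p gives p* = 2098/27, q* = 4673/27.
With the rebate, buyers effectively pay pb = ps − 29, where ps is the price sellers receive.
Demand in terms of ps becomes qd = 717 − 7(ps − 29) = 920 - 7ps. Setting this equal to supply: 920 - 7ps = -332 + 6.5ps, so ps = 2504/27.
Buyers pay pb = 2504/27 − 29 = 1721/27; q' = -332 + 6.5·(2504/27) = 7312/27.
Buyers' price falls by p* − pb = 2098/27 − 1721/27 = 377/27; sellers' price rises by ps − p* = 2504/27 − 2098/27 = 406/27.
So producers capture (406/27)/29 = 14/27 of each unit of subsidy.

Producer share = 14/27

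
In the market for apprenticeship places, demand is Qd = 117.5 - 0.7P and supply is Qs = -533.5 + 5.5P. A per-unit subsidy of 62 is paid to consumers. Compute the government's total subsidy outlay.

Pre-subsidy: 117.5 - 0.7P = -533.5 + 5.5P gives P* = 105, Q* = 44.
With the rebate, buyers effectively pay Pb = Ps − 62, where Ps is the price sellers receive.
Demand in terms of Ps becomes Qd = 117.5 − 0.7(Ps − 62) = 160.9 - 0.7Ps. Setting this equal to supply: 160.9 - 0.7Ps = -533.5 + 5.5Ps, so Ps = 112.
Buyers pay Pb = 112 − 62 = 50; Q' = -533.5 + 5.5·112 = 82.5.
Government outlay = subsidy × quantity = 62 × 82.5 = 5115.

Government cost = 5115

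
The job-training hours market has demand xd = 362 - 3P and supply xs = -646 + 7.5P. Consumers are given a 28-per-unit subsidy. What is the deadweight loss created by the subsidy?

Pre-subsidy: 362 - 3P = -646 + 7.5P gives P* = 96, x* = 74.
With the rebate, buyers effectively pay Pb = Ps − 28, where Ps is the price sellers receive.
Demand in terms of Ps becomes xd = 362 − 3(Ps − 28) = 446 - 3Ps. Setting this equal to supply: 446 - 3Ps = -646 + 7.5Ps, so Ps = 104.
Buyers pay Pb = 104 − 28 = 76; x' = -646 + 7.5·104 = 134.
The subsidy expands output by 134 − 74 = 60 past the efficient level; on those units the gap between marginal cost and willingness to pay runs from 0 up to 28.
DWL = ½ × 28 × 60 = 840.

Deadweight loss = 840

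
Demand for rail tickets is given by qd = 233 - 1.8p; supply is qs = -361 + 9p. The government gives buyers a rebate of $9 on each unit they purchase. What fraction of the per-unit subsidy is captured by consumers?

Consumer share = 5/6

Pre-subsidy: 233 - 1.8p = -361 + 9p gives p* = 55, q* = 134.
With the rebate, buyers effectively pay pb = ps − 9, where ps is the price sellers receive.
Demand in terms of ps becomes qd = 233 − 1.8(ps − 9) = 249.2 - 1.8ps. Setting this equal to supply: 249.2 - 1.8ps = -361 + 9ps, so ps = 56.5.
Buyers pay pb = 56.5 − 9 = 47.5; q' = -361 + 9·56.5 = 147.5.
Buyers' price falls by p* − pb = 55 − 47.5 = 7.5; sellers' price rises by ps − p* = 56.5 − 55 = 1.5.
So consumers capture 7.5/9 = 5/6 of each unit of subsidy.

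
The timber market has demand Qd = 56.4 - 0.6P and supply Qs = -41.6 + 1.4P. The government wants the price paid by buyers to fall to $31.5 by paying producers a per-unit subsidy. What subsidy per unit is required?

Required subsidy s = $25 per unit

At a buyer price of 31.5, quantity demanded is 56.4 − 0.6·31.5 = 37.5.
Sellers supply 37.5 only when they receive Ps with -41.6 + 1.4·Ps = 37.5, i.e. Ps = 56.5.
s = Ps − Pb = 56.5 − 31.5 = 25.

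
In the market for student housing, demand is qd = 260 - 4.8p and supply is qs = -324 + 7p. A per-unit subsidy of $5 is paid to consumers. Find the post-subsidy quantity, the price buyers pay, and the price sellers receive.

Pre-subsidy: 260 - 4.8p = -324 + 7p gives p* = 2920/59, q* = 1324/59.
With the rebate, buyers effectively pay pb = ps − 5, where ps is the price sellers receive.
Demand in terms of ps becomes qd = 260 − 4.8(ps − 5) = 284 - 4.8ps. Setting this equal to supply: 284 - 4.8ps = -324 + 7ps, so ps = 3040/59.
Buyers pay pb = 3040/59 − 5 = 2745/59; q' = -324 + 7·(3040/59) = 2164/59.

q' = 2164/59; buyers pay 2745/59; sellers receive 3040/59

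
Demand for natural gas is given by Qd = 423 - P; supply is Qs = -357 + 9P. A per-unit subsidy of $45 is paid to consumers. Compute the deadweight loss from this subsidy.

Deadweight loss = $911.25

Pre-subsidy: 423 - P = -357 + 9P gives P* = 78, Q* = 345.
With the rebate, buyers effectively pay Pb = Ps − 45, where Ps is the price sellers receive.
Demand in terms of Ps becomes Qd = 423 − 1(Ps − 45) = 468 - Ps. Setting this equal to supply: 468 - Ps = -357 + 9Ps, so Ps = 82.5.
Buyers pay Pb = 82.5 − 45 = 37.5; Q' = -357 + 9·82.5 = 385.5.
The subsidy expands output by 385.5 − 345 = 40.5 past the efficient level; on those units the gap between marginal cost and willingness to pay runs from 0 up to 45.
DWL = ½ × 45 × 40.5 = 911.25.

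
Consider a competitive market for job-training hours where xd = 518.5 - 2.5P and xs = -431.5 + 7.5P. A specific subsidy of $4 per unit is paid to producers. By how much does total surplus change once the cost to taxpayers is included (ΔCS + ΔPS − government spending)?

Net change in total surplus = -$15

Pre-subsidy: 518.5 - 2.5P = -431.5 + 7.5P gives P* = 95, x* = 281.
With the subsidy, sellers receive Ps = Pb + 4 for each unit, where Pb is the price buyers pay.
Supply in terms of Pb becomes xs = -431.5 + 7.5(Pb + 4) = -401.5 + 7.5Pb. Setting this equal to demand: 518.5 - 2.5Pb = -401.5 + 7.5Pb, so Pb = 92.
Sellers receive Ps = 92 + 4 = 96; x' = 518.5 − 2.5·92 = 288.5.
ΔCS = ½(281 + 288.5)(95 − 92) = 854.25; ΔPS = ½(281 + 288.5)(96 − 95) = 284.75.
Government spending = 4 × 288.5 = 1154.
Net change = 854.25 + 284.75 − 1154 = -15. The loss equals the DWL triangle ½·4·7.5.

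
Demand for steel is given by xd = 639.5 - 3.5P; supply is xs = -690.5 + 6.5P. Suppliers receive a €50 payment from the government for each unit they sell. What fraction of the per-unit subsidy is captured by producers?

Producer share = 0.35

Pre-subsidy: 639.5 - 3.5P = -690.5 + 6.5P gives P* = 133, x* = 174.
With the subsidy, sellers receive Ps = Pb + 50 for each unit, where Pb is the price buyers pay.
Supply in terms of Pb becomes xs = -690.5 + 6.5(Pb + 50) = -365.5 + 6.5Pb. Setting this equal to demand: 639.5 - 3.5Pb = -365.5 + 6.5Pb, so Pb = 100.5.
Sellers receive Ps = 100.5 + 50 = 150.5; x' = 639.5 − 3.5·100.5 = 287.75.
Buyers' price falls by P* − Pb = 133 − 100.5 = 32.5; sellers' price rises by Ps − P* = 150.5 − 133 = 17.5.
So producers capture 17.5/50 = 0.35 of each unit of subsidy.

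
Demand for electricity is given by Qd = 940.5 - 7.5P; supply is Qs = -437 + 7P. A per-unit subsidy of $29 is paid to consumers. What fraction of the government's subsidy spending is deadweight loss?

Pre-subsidy: 940.5 - 7.5P = -437 + 7P gives P* = 95, Q* = 228.
With the rebate, buyers effectively pay Pb = Ps − 29, where Ps is the price sellers receive.
Demand in terms of Ps becomes Qd = 940.5 − 7.5(Ps − 29) = 1158 - 7.5Ps. Setting this equal to supply: 1158 - 7.5Ps = -437 + 7Ps, so Ps = 110.
Buyers pay Pb = 110 − 29 = 81; Q' = -437 + 7·110 = 333.
ΔCS = ½(228 + 333)(95 − 81) = 3927; ΔPS = ½(228 + 333)(110 − 95) = 4207.5.
Government spending = 29 × 333 = 9657.
DWL = ½ × 29 × (333 − 228) = 1522.5; fraction = 1522.5 / 9657 = 35/222.

DWL / government spending = 35/222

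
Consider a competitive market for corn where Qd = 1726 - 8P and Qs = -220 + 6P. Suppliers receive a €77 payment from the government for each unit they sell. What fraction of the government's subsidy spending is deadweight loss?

Pre-subsidy: 1726 - 8P = -220 + 6P gives P* = 139, Q* = 614.
With the subsidy, sellers receive Ps = Pb + 77 for each unit, where Pb is the price buyers pay.
Supply in terms of Pb becomes Qs = -220 + 6(Pb + 77) = 242 + 6Pb. Setting this equal to demand: 1726 - 8Pb = 242 + 6Pb, so Pb = 106.
Sellers receive Ps = 106 + 77 = 183; Q' = 1726 − 8·106 = 878.
ΔCS = ½(614 + 878)(139 − 106) = 24618; ΔPS = ½(614 + 878)(183 − 139) = 32824.
Government spending = 77 × 878 = 67606.
DWL = ½ × 77 × (878 − 614) = 10164; fraction = 10164 / 67606 = 66/439.

DWL / government spending = 66/439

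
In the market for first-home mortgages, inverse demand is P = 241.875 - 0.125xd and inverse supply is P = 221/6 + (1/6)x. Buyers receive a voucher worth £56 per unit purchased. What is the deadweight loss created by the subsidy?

Pre-subsidy: 241.875 - 0.125x = 221/6 + (1/6)x gives x* = 703 and P* = 154.
With the rebate, buyers effectively pay Pb = Ps − 56, where Ps is the price sellers receive.
On the curves, Pb = 241.875 - 0.125x and Ps = 221/6 + (1/6)x; the wedge Ps − Pb = 56 gives 221/6 + (1/6)x − (241.875 - 0.125x) = 56, so x' = 895.
Then Pb = 241.875 − 0.125·895 = 130 and Ps = 221/6 + (1/6)·895 = 186.
The subsidy expands output by 895 − 703 = 192 past the efficient level; on those units the gap between marginal cost and willingness to pay runs from 0 up to 56.
DWL = ½ × 56 × 192 = 5376.

Deadweight loss = £5376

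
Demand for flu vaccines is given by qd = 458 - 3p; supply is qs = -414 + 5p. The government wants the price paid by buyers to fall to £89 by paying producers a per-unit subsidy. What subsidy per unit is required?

At a buyer price of 89, quantity demanded is 458 − 3·89 = 191.
Sellers supply 191 only when they receive ps with -414 + 5·ps = 191, i.e. ps = 121.
s = ps − pb = 121 − 89 = 32.

Required subsidy s = £32 per unit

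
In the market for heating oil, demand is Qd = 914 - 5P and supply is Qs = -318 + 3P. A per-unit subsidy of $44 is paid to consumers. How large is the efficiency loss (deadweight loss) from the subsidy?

Deadweight loss = $1815

Pre-subsidy: 914 - 5P = -318 + 3P gives P* = 154, Q* = 144.
With the rebate, buyers effectively pay Pb = Ps − 44, where Ps is the price sellers receive.
Demand in terms of Ps becomes Qd = 914 − 5(Ps − 44) = 1134 - 5Ps. Setting this equal to supply: 1134 - 5Ps = -318 + 3Ps, so Ps = 181.5.
Buyers pay Pb = 181.5 − 44 = 137.5; Q' = -318 + 3·181.5 = 226.5.
The subsidy expands output by 226.5 − 144 = 82.5 past the efficient level; on those units the gap between marginal cost and willingness to pay runs from 0 up to 44.
DWL = ½ × 44 × 82.5 = 1815.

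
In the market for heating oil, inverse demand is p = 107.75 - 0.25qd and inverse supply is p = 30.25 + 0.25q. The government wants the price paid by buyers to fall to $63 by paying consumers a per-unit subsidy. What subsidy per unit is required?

Required subsidy s = $12 per unit

At a buyer price of 63, quantity demanded is 431 − 4·63 = 179.
Sellers supply 179 only when they receive ps = 30.25 + 0.25·179 = 75.
s = ps − pb = 75 − 63 = 12.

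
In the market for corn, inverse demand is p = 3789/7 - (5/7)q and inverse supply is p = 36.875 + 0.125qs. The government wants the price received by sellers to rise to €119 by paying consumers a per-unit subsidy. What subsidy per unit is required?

Required subsidy s = €47 per unit

At a seller price of 119, quantity supplied is -295 + 8·119 = 657.
Buyers absorb 657 only when they pay pb = 3789/7 − (5/7)·657 = 72.
s = ps − pb = 119 − 72 = 47.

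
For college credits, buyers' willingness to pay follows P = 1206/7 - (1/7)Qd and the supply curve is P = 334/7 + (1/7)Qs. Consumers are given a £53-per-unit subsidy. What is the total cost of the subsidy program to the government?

Government cost = £32939.5

Pre-subsidy: 1206/7 - (1/7)Q = 334/7 + (1/7)Q gives Q* = 436 and P* = 110.
With the rebate, buyers effectively pay Pb = Ps − 53, where Ps is the price sellers receive.
On the curves, Pb = 1206/7 - (1/7)Q and Ps = 334/7 + (1/7)Q; the wedge Ps − Pb = 53 gives 334/7 + (1/7)Q − (1206/7 - (1/7)Q) = 53, so Q' = 621.5.
Then Pb = 1206/7 − (1/7)·621.5 = 83.5 and Ps = 334/7 + (1/7)·621.5 = 136.5.
Government outlay = subsidy × quantity = 53 × 621.5 = 32939.5.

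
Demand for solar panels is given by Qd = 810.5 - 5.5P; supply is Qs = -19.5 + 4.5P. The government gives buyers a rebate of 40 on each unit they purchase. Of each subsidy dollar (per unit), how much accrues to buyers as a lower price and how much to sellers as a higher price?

Buyers gain 18 per unit; sellers gain 22 per unit

Pre-subsidy: 810.5 - 5.5P = -19.5 + 4.5P gives P* = 83, Q* = 354.
With the rebate, buyers effectively pay Pb = Ps − 40, where Ps is the price sellers receive.
Demand in terms of Ps becomes Qd = 810.5 − 5.5(Ps − 40) = 1030.5 - 5.5Ps. Setting this equal to supply: 1030.5 - 5.5Ps = -19.5 + 4.5Ps, so Ps = 105.
Buyers pay Pb = 105 − 40 = 65; Q' = -19.5 + 4.5·105 = 453.
Buyers' price falls by P* − Pb = 83 − 65 = 18; sellers' price rises by Ps − P* = 105 − 83 = 22.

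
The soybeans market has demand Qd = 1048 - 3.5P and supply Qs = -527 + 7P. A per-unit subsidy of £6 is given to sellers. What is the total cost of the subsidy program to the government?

Government cost = £3222

Pre-subsidy: 1048 - 3.5P = -527 + 7P gives P* = 150, Q* = 523.
With the subsidy, sellers receive Ps = Pb + 6 for each unit, where Pb is the price buyers pay.
Supply in terms of Pb becomes Qs = -527 + 7(Pb + 6) = -485 + 7Pb. Setting this equal to demand: 1048 - 3.5Pb = -485 + 7Pb, so Pb = 146.
Sellers receive Ps = 146 + 6 = 152; Q' = 1048 − 3.5·146 = 537.
Government outlay = subsidy × quantity = 6 × 537 = 3222.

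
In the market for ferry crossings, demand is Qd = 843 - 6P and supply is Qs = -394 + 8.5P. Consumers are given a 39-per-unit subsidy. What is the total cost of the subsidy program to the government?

Pre-subsidy: 843 - 6P = -394 + 8.5P gives P* = 2474/29, Q* = 9603/29.
With the rebate, buyers effectively pay Pb = Ps − 39, where Ps is the price sellers receive.
Demand in terms of Ps becomes Qd = 843 − 6(Ps − 39) = 1077 - 6Ps. Setting this equal to supply: 1077 - 6Ps = -394 + 8.5Ps, so Ps = 2942/29.
Buyers pay Pb = 2942/29 − 39 = 1811/29; Q' = -394 + 8.5·(2942/29) = 13581/29.
Government outlay = subsidy × quantity = 39 × 13581/29 = 529659/29.

Government cost = 529659/29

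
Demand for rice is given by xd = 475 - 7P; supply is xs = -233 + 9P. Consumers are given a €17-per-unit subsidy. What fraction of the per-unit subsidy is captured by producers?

Producer share = 0.4375

Pre-subsidy: 475 - 7P = -233 + 9P gives P* = 44.25, x* = 165.25.
With the rebate, buyers effectively pay Pb = Ps − 17, where Ps is the price sellers receive.
Demand in terms of Ps becomes xd = 475 − 7(Ps − 17) = 594 - 7Ps. Setting this equal to supply: 594 - 7Ps = -233 + 9Ps, so Ps = 51.6875.
Buyers pay Pb = 51.6875 − 17 = 34.6875; x' = -233 + 9·51.6875 = 232.1875.
Buyers' price falls by P* − Pb = 44.25 − 34.6875 = 9.5625; sellers' price rises by Ps − P* = 51.6875 − 44.25 = 7.4375.
So producers capture 7.4375/17 = 0.4375 of each unit of subsidy.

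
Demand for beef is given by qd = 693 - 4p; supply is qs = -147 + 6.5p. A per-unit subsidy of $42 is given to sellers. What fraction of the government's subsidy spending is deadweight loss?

Pre-subsidy: 693 - 4p = -147 + 6.5p gives p* = 80, q* = 373.
With the subsidy, sellers receive ps = pb + 42 for each unit, where pb is the price buyers pay.
Supply in terms of pb becomes qs = -147 + 6.5(pb + 42) = 126 + 6.5pb. Setting this equal to demand: 693 - 4pb = 126 + 6.5pb, so pb = 54.
Sellers receive ps = 54 + 42 = 96; q' = 693 − 4·54 = 477.
ΔCS = ½(373 + 477)(80 − 54) = 11050; ΔPS = ½(373 + 477)(96 − 80) = 6800.
Government spending = 42 × 477 = 20034.
DWL = ½ × 42 × (477 − 373) = 2184; fraction = 2184 / 20034 = 52/477.

DWL / government spending = 52/477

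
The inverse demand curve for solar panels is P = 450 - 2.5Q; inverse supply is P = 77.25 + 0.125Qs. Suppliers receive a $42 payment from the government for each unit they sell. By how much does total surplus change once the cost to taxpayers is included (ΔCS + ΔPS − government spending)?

Net change in total surplus = -$336

Pre-subsidy: 450 - 2.5Q = 77.25 + 0.125Q gives Q* = 142 and P* = 95.
With the subsidy, sellers receive Ps = Pb + 42 for each unit, where Pb is the price buyers pay.
On the curves, Pb = 450 - 2.5Q and Ps = 77.25 + 0.125Q; the wedge Ps − Pb = 42 gives 77.25 + 0.125Q − (450 - 2.5Q) = 42, so Q' = 158.
Then Pb = 450 − 2.5·158 = 55 and Ps = 77.25 + 0.125·158 = 97.
ΔCS = ½(142 + 158)(95 − 55) = 6000; ΔPS = ½(142 + 158)(97 − 95) = 300.
Government spending = 42 × 158 = 6636.
Net change = 6000 + 300 − 6636 = -336. The loss equals the DWL triangle ½·42·16.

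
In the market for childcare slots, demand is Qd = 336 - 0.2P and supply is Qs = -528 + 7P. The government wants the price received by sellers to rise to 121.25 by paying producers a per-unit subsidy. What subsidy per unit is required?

Required subsidy s = 45 per unit

At a seller price of 121.25, quantity supplied is -528 + 7·121.25 = 320.75.
Buyers absorb 320.75 only when they pay Pb with 336 − 0.2·Pb = 320.75, i.e. Pb = 76.25.
s = Ps − Pb = 121.25 − 76.25 = 45.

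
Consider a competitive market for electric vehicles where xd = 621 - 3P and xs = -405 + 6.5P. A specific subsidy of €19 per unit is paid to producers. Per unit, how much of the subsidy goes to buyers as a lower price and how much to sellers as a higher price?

Pre-subsidy: 621 - 3P = -405 + 6.5P gives P* = 108, x* = 297.
With the subsidy, sellers receive Ps = Pb + 19 for each unit, where Pb is the price buyers pay.
Supply in terms of Pb becomes xs = -405 + 6.5(Pb + 19) = -281.5 + 6.5Pb. Setting this equal to demand: 621 - 3Pb = -281.5 + 6.5Pb, so Pb = 95.
Sellers receive Ps = 95 + 19 = 114; x' = 621 − 3·95 = 336.
Buyers' price falls by P* − Pb = 108 − 95 = 13; sellers' price rises by Ps − P* = 114 − 108 = 6.

Buyers gain €13 per unit; sellers gain €6 per unit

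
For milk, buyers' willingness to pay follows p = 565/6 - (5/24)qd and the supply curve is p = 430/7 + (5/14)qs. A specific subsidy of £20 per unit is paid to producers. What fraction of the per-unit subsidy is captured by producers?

Pre-subsidy: 565/6 - (5/24)q = 430/7 + (5/14)q gives q* = 1100/19 and p* = 1560/19.
With the subsidy, sellers receive ps = pb + 20 for each unit, where pb is the price buyers pay.
On the curves, pb = 565/6 - (5/24)q and ps = 430/7 + (5/14)q; the wedge ps − pb = 20 gives 430/7 + (5/14)q − (565/6 - (5/24)q) = 20, so q' = 1772/19.
Then pb = 565/6 − (5/24)·(1772/19) = 1420/19 and ps = 430/7 + (5/14)·(1772/19) = 1800/19.
Buyers' price falls by p* − pb = 1560/19 − 1420/19 = 140/19; sellers' price rises by ps − p* = 1800/19 − 1560/19 = 240/19.
So producers capture (240/19)/20 = 12/19 of each unit of subsidy.

Producer share = 12/19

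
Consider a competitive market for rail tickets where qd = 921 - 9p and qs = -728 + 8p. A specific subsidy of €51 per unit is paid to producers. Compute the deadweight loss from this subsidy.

Pre-subsidy: 921 - 9p = -728 + 8p gives p* = 97, q* = 48.
With the subsidy, sellers receive ps = pb + 51 for each unit, where pb is the price buyers pay.
Supply in terms of pb becomes qs = -728 + 8(pb + 51) = -320 + 8pb. Setting this equal to demand: 921 - 9pb = -320 + 8pb, so pb = 73.
Sellers receive ps = 73 + 51 = 124; q' = 921 − 9·73 = 264.
The subsidy expands output by 264 − 48 = 216 past the efficient level; on those units the gap between marginal cost and willingness to pay runs from 0 up to 51.
DWL = ½ × 51 × 216 = 5508.

Deadweight loss = €5508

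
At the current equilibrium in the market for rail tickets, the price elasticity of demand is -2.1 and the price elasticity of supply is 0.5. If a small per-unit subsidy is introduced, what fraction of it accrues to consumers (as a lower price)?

Consumer share = 5/26

For a small subsidy around the equilibrium, the benefit split depends on the relative slopes, which at a point are proportional to the elasticities.
Buyer share = εs/(εs + |εd|) = 0.5/(0.5 + 2.1) = 5/26; seller share = |εd|/(εs + |εd|) = 21/26.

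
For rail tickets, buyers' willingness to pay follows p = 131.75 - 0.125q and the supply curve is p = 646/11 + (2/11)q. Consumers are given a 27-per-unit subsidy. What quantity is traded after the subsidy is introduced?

Pre-subsidy: 131.75 - 0.125q = 646/11 + (2/11)q gives q* = 238 and p* = 102.
With the rebate, buyers effectively pay pb = ps − 27, where ps is the price sellers receive.
On the curves, pb = 131.75 - 0.125q and ps = 646/11 + (2/11)q; the wedge ps − pb = 27 gives 646/11 + (2/11)q − (131.75 - 0.125q) = 27, so q' = 326.
Then pb = 131.75 − 0.125·326 = 91 and ps = 646/11 + (2/11)·326 = 118.

q' = 326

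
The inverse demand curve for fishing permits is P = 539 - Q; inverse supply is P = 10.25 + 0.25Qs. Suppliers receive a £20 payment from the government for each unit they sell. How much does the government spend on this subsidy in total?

Pre-subsidy: 539 - Q = 10.25 + 0.25Q gives Q* = 423 and P* = 116.
With the subsidy, sellers receive Ps = Pb + 20 for each unit, where Pb is the price buyers pay.
On the curves, Pb = 539 - Q and Ps = 10.25 + 0.25Q; the wedge Ps − Pb = 20 gives 10.25 + 0.25Q − (539 - Q) = 20, so Q' = 439.
Then Pb = 539 − 1·439 = 100 and Ps = 10.25 + 0.25·439 = 120.
Government outlay = subsidy × quantity = 20 × 439 = 8780.

Government cost = £8780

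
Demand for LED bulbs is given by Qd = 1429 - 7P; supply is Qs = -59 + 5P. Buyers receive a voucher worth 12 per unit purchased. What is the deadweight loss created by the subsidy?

Deadweight loss = 210

Pre-subsidy: 1429 - 7P = -59 + 5P gives P* = 124, Q* = 561.
With the rebate, buyers effectively pay Pb = Ps − 12, where Ps is the price sellers receive.
Demand in terms of Ps becomes Qd = 1429 − 7(Ps − 12) = 1513 - 7Ps. Setting this equal to supply: 1513 - 7Ps = -59 + 5Ps, so Ps = 131.
Buyers pay Pb = 131 − 12 = 119; Q' = -59 + 5·131 = 596.
The subsidy expands output by 596 − 561 = 35 past the efficient level; on those units the gap between marginal cost and willingness to pay runs from 0 up to 12.
DWL = ½ × 12 × 35 = 210.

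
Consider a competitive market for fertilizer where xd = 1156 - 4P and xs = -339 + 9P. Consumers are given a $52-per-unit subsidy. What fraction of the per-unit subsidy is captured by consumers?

Pre-subsidy: 1156 - 4P = -339 + 9P gives P* = 115, x* = 696.
With the rebate, buyers effectively pay Pb = Ps − 52, where Ps is the price sellers receive.
Demand in terms of Ps becomes xd = 1156 − 4(Ps − 52) = 1364 - 4Ps. Setting this equal to supply: 1364 - 4Ps = -339 + 9Ps, so Ps = 131.
Buyers pay Pb = 131 − 52 = 79; x' = -339 + 9·131 = 840.
Buyers' price falls by P* − Pb = 115 − 79 = 36; sellers' price rises by Ps − P* = 131 − 115 = 16.
So consumers capture 36/52 = 9/13 of each unit of subsidy.

Consumer share = 9/13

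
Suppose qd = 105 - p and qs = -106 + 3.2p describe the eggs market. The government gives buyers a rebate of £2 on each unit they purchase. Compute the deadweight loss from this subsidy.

Deadweight loss = 32/21

Pre-subsidy: 105 - p = -106 + 3.2p gives p* = 1055/21, q* = 1150/21.
With the rebate, buyers effectively pay pb = ps − 2, where ps is the price sellers receive.
Demand in terms of ps becomes qd = 105 − 1(ps − 2) = 107 - ps. Setting this equal to supply: 107 - ps = -106 + 3.2ps, so ps = 355/7.
Buyers pay pb = 355/7 − 2 = 341/7; q' = -106 + 3.2·(355/7) = 394/7.
The subsidy expands output by 394/7 − 1150/21 = 32/21 past the efficient level; on those units the gap between marginal cost and willingness to pay runs from 0 up to 2.
DWL = ½ × 2 × 32/21 = 32/21.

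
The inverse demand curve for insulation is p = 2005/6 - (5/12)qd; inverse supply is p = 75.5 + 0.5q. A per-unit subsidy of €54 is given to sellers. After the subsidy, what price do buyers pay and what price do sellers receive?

Pre-subsidy: 2005/6 - (5/12)q = 75.5 + 0.5q gives q* = 3104/11 and p* = 4765/22.
With the subsidy, sellers receive ps = pb + 54 for each unit, where pb is the price buyers pay.
On the curves, pb = 2005/6 - (5/12)q and ps = 75.5 + 0.5q; the wedge ps − pb = 54 gives 75.5 + 0.5q − (2005/6 - (5/12)q) = 54, so q' = 3752/11.
Then pb = 2005/6 − (5/12)·(3752/11) = 4225/22 and ps = 75.5 + 0.5·(3752/11) = 5413/22.

Buyers pay 4225/22; sellers receive 5413/22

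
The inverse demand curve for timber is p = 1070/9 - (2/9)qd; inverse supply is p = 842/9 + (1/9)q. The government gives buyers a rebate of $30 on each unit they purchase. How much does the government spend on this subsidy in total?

Pre-subsidy: 1070/9 - (2/9)q = 842/9 + (1/9)q gives q* = 76 and p* = 102.
With the rebate, buyers effectively pay pb = ps − 30, where ps is the price sellers receive.
On the curves, pb = 1070/9 - (2/9)q and ps = 842/9 + (1/9)q; the wedge ps − pb = 30 gives 842/9 + (1/9)q − (1070/9 - (2/9)q) = 30, so q' = 166.
Then pb = 1070/9 − (2/9)·166 = 82 and ps = 842/9 + (1/9)·166 = 112.
Government outlay = subsidy × quantity = 30 × 166 = 4980.

Government cost = $4980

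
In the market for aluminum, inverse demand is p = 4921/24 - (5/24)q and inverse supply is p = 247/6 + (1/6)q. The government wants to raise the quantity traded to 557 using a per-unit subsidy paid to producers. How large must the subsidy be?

Required subsidy s = 45 per unit

At q = 557, from the demand curve buyers pay pb = 4921/24 − (5/24)·557 = 89; from the supply curve sellers need ps = 247/6 + (1/6)·557 = 134.
The subsidy must fill the gap: s = ps − pb = 134 − 89 = 45.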